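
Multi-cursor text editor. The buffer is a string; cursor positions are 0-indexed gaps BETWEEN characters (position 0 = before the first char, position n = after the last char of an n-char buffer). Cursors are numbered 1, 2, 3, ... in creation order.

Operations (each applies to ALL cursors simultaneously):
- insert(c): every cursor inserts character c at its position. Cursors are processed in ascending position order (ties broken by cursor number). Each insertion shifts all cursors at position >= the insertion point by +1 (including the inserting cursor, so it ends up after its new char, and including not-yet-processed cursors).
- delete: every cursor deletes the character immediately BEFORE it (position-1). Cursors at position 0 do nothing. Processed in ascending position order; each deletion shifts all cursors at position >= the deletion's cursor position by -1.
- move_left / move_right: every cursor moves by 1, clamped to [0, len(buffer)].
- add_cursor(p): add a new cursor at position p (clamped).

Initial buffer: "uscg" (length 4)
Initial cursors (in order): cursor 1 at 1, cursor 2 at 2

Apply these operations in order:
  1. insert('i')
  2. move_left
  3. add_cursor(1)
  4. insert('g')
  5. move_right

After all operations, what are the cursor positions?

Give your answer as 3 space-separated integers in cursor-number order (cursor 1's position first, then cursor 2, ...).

After op 1 (insert('i')): buffer="uisicg" (len 6), cursors c1@2 c2@4, authorship .1.2..
After op 2 (move_left): buffer="uisicg" (len 6), cursors c1@1 c2@3, authorship .1.2..
After op 3 (add_cursor(1)): buffer="uisicg" (len 6), cursors c1@1 c3@1 c2@3, authorship .1.2..
After op 4 (insert('g')): buffer="uggisgicg" (len 9), cursors c1@3 c3@3 c2@6, authorship .131.22..
After op 5 (move_right): buffer="uggisgicg" (len 9), cursors c1@4 c3@4 c2@7, authorship .131.22..

Answer: 4 7 4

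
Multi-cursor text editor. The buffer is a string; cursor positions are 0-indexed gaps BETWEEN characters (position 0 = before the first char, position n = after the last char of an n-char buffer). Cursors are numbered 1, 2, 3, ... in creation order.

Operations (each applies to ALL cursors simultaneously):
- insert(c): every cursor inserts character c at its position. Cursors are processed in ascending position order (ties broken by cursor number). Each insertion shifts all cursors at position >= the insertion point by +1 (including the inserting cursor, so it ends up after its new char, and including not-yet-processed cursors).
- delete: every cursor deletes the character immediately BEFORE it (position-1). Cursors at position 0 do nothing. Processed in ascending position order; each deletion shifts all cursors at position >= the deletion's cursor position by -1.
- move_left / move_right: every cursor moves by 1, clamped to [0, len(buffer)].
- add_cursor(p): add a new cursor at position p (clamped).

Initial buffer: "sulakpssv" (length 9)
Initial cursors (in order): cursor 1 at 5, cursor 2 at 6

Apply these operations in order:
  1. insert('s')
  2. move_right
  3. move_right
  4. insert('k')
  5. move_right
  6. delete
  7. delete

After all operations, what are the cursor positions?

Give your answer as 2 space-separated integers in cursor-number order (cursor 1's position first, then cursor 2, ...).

Answer: 8 9

Derivation:
After op 1 (insert('s')): buffer="sulakspsssv" (len 11), cursors c1@6 c2@8, authorship .....1.2...
After op 2 (move_right): buffer="sulakspsssv" (len 11), cursors c1@7 c2@9, authorship .....1.2...
After op 3 (move_right): buffer="sulakspsssv" (len 11), cursors c1@8 c2@10, authorship .....1.2...
After op 4 (insert('k')): buffer="sulakspsksskv" (len 13), cursors c1@9 c2@12, authorship .....1.21..2.
After op 5 (move_right): buffer="sulakspsksskv" (len 13), cursors c1@10 c2@13, authorship .....1.21..2.
After op 6 (delete): buffer="sulakspsksk" (len 11), cursors c1@9 c2@11, authorship .....1.21.2
After op 7 (delete): buffer="sulakspss" (len 9), cursors c1@8 c2@9, authorship .....1.2.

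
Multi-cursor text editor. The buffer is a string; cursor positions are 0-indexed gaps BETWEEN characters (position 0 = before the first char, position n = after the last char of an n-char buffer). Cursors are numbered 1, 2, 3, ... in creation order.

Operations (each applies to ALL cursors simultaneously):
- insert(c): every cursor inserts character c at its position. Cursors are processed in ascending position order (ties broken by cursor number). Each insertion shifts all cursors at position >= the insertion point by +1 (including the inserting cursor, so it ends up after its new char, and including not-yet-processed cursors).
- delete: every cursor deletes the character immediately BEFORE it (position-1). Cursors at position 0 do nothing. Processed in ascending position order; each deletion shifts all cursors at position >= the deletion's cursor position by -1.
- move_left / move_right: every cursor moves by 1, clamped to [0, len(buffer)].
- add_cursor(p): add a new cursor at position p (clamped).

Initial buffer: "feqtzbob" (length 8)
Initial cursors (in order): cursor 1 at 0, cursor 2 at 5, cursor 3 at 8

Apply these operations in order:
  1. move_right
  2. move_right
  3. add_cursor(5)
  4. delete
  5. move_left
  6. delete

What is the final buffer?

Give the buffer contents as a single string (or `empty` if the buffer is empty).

After op 1 (move_right): buffer="feqtzbob" (len 8), cursors c1@1 c2@6 c3@8, authorship ........
After op 2 (move_right): buffer="feqtzbob" (len 8), cursors c1@2 c2@7 c3@8, authorship ........
After op 3 (add_cursor(5)): buffer="feqtzbob" (len 8), cursors c1@2 c4@5 c2@7 c3@8, authorship ........
After op 4 (delete): buffer="fqtb" (len 4), cursors c1@1 c4@3 c2@4 c3@4, authorship ....
After op 5 (move_left): buffer="fqtb" (len 4), cursors c1@0 c4@2 c2@3 c3@3, authorship ....
After op 6 (delete): buffer="b" (len 1), cursors c1@0 c2@0 c3@0 c4@0, authorship .

Answer: b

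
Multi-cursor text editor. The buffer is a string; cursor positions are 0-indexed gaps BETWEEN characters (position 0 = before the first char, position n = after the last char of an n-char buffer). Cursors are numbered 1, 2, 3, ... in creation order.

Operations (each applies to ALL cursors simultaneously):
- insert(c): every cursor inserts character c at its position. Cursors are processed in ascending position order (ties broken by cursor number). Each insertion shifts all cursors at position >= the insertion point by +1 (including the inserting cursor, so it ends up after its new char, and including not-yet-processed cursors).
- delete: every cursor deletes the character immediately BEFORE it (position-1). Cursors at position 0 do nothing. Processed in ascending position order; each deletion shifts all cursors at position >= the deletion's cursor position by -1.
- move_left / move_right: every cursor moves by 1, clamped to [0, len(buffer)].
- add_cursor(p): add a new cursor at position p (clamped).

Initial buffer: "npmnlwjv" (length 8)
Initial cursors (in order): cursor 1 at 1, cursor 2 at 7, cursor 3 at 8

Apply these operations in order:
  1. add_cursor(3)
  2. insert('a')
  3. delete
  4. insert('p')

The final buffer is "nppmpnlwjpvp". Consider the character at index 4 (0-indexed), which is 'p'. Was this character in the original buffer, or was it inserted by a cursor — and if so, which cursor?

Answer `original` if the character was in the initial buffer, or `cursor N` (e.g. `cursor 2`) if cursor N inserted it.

Answer: cursor 4

Derivation:
After op 1 (add_cursor(3)): buffer="npmnlwjv" (len 8), cursors c1@1 c4@3 c2@7 c3@8, authorship ........
After op 2 (insert('a')): buffer="napmanlwjava" (len 12), cursors c1@2 c4@5 c2@10 c3@12, authorship .1..4....2.3
After op 3 (delete): buffer="npmnlwjv" (len 8), cursors c1@1 c4@3 c2@7 c3@8, authorship ........
After op 4 (insert('p')): buffer="nppmpnlwjpvp" (len 12), cursors c1@2 c4@5 c2@10 c3@12, authorship .1..4....2.3
Authorship (.=original, N=cursor N): . 1 . . 4 . . . . 2 . 3
Index 4: author = 4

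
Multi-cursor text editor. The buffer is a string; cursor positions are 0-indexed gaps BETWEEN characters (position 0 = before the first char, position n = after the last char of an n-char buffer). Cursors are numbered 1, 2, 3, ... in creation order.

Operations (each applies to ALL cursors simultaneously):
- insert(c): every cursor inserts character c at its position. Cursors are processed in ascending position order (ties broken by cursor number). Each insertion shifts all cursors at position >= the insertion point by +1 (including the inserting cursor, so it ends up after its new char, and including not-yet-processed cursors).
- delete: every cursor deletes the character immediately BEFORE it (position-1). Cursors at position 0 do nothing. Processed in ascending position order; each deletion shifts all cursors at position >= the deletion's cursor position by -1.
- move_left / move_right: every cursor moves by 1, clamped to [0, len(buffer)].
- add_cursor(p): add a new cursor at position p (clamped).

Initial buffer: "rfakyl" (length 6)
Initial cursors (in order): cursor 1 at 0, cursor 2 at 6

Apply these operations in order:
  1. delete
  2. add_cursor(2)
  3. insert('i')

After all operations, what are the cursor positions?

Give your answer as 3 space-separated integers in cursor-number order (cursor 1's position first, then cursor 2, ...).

After op 1 (delete): buffer="rfaky" (len 5), cursors c1@0 c2@5, authorship .....
After op 2 (add_cursor(2)): buffer="rfaky" (len 5), cursors c1@0 c3@2 c2@5, authorship .....
After op 3 (insert('i')): buffer="irfiakyi" (len 8), cursors c1@1 c3@4 c2@8, authorship 1..3...2

Answer: 1 8 4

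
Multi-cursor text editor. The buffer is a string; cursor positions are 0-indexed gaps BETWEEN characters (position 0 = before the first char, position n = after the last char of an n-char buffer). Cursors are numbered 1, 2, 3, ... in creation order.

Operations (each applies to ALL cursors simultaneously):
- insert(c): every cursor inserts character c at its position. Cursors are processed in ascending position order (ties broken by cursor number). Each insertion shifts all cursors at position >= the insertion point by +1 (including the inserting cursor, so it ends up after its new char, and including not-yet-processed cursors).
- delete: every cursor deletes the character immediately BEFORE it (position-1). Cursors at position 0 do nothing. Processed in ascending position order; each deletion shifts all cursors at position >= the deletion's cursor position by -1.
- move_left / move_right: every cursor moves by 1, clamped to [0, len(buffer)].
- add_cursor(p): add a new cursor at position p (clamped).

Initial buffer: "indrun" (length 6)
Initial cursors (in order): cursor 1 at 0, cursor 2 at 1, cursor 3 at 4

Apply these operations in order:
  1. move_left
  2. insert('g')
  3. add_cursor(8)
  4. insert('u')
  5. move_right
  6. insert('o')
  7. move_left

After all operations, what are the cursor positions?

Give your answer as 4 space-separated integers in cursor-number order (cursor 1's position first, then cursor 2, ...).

After op 1 (move_left): buffer="indrun" (len 6), cursors c1@0 c2@0 c3@3, authorship ......
After op 2 (insert('g')): buffer="ggindgrun" (len 9), cursors c1@2 c2@2 c3@6, authorship 12...3...
After op 3 (add_cursor(8)): buffer="ggindgrun" (len 9), cursors c1@2 c2@2 c3@6 c4@8, authorship 12...3...
After op 4 (insert('u')): buffer="gguuindguruun" (len 13), cursors c1@4 c2@4 c3@9 c4@12, authorship 1212...33..4.
After op 5 (move_right): buffer="gguuindguruun" (len 13), cursors c1@5 c2@5 c3@10 c4@13, authorship 1212...33..4.
After op 6 (insert('o')): buffer="gguuioondgurouuno" (len 17), cursors c1@7 c2@7 c3@13 c4@17, authorship 1212.12..33.3.4.4
After op 7 (move_left): buffer="gguuioondgurouuno" (len 17), cursors c1@6 c2@6 c3@12 c4@16, authorship 1212.12..33.3.4.4

Answer: 6 6 12 16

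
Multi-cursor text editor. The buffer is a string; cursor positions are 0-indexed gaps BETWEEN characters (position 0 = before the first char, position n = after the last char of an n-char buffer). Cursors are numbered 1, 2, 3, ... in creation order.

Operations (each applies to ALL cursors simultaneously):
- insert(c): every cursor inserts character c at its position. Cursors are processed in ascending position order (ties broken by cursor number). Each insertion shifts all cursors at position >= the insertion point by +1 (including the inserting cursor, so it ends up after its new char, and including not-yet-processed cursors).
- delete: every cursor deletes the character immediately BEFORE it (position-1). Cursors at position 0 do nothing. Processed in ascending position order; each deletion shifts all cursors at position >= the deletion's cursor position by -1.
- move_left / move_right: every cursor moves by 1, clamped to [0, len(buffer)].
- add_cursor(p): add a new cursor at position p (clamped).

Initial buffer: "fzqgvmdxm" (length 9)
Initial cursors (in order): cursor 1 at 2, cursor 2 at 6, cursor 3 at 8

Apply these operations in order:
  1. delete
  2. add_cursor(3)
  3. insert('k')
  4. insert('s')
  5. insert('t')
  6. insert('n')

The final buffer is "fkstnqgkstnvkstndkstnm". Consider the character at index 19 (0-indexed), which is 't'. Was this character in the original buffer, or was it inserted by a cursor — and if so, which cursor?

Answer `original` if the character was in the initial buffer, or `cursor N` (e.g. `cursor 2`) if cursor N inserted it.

After op 1 (delete): buffer="fqgvdm" (len 6), cursors c1@1 c2@4 c3@5, authorship ......
After op 2 (add_cursor(3)): buffer="fqgvdm" (len 6), cursors c1@1 c4@3 c2@4 c3@5, authorship ......
After op 3 (insert('k')): buffer="fkqgkvkdkm" (len 10), cursors c1@2 c4@5 c2@7 c3@9, authorship .1..4.2.3.
After op 4 (insert('s')): buffer="fksqgksvksdksm" (len 14), cursors c1@3 c4@7 c2@10 c3@13, authorship .11..44.22.33.
After op 5 (insert('t')): buffer="fkstqgkstvkstdkstm" (len 18), cursors c1@4 c4@9 c2@13 c3@17, authorship .111..444.222.333.
After op 6 (insert('n')): buffer="fkstnqgkstnvkstndkstnm" (len 22), cursors c1@5 c4@11 c2@16 c3@21, authorship .1111..4444.2222.3333.
Authorship (.=original, N=cursor N): . 1 1 1 1 . . 4 4 4 4 . 2 2 2 2 . 3 3 3 3 .
Index 19: author = 3

Answer: cursor 3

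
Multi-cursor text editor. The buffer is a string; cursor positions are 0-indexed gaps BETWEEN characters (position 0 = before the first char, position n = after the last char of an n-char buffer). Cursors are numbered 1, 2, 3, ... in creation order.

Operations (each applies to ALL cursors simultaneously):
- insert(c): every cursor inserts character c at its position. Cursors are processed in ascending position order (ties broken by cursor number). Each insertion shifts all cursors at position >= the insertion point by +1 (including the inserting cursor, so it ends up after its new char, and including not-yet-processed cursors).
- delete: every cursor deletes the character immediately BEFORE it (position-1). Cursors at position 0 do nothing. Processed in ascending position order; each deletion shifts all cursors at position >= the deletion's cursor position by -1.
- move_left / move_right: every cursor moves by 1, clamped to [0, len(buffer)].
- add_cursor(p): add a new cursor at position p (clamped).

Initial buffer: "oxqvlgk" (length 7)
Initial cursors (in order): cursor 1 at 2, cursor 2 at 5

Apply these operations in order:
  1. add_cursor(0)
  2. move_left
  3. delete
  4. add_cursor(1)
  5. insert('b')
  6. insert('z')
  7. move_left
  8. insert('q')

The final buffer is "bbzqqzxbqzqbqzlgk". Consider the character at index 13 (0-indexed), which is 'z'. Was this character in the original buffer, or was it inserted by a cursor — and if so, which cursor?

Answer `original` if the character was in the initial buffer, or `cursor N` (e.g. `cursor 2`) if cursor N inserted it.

After op 1 (add_cursor(0)): buffer="oxqvlgk" (len 7), cursors c3@0 c1@2 c2@5, authorship .......
After op 2 (move_left): buffer="oxqvlgk" (len 7), cursors c3@0 c1@1 c2@4, authorship .......
After op 3 (delete): buffer="xqlgk" (len 5), cursors c1@0 c3@0 c2@2, authorship .....
After op 4 (add_cursor(1)): buffer="xqlgk" (len 5), cursors c1@0 c3@0 c4@1 c2@2, authorship .....
After op 5 (insert('b')): buffer="bbxbqblgk" (len 9), cursors c1@2 c3@2 c4@4 c2@6, authorship 13.4.2...
After op 6 (insert('z')): buffer="bbzzxbzqbzlgk" (len 13), cursors c1@4 c3@4 c4@7 c2@10, authorship 1313.44.22...
After op 7 (move_left): buffer="bbzzxbzqbzlgk" (len 13), cursors c1@3 c3@3 c4@6 c2@9, authorship 1313.44.22...
After op 8 (insert('q')): buffer="bbzqqzxbqzqbqzlgk" (len 17), cursors c1@5 c3@5 c4@9 c2@13, authorship 131133.444.222...
Authorship (.=original, N=cursor N): 1 3 1 1 3 3 . 4 4 4 . 2 2 2 . . .
Index 13: author = 2

Answer: cursor 2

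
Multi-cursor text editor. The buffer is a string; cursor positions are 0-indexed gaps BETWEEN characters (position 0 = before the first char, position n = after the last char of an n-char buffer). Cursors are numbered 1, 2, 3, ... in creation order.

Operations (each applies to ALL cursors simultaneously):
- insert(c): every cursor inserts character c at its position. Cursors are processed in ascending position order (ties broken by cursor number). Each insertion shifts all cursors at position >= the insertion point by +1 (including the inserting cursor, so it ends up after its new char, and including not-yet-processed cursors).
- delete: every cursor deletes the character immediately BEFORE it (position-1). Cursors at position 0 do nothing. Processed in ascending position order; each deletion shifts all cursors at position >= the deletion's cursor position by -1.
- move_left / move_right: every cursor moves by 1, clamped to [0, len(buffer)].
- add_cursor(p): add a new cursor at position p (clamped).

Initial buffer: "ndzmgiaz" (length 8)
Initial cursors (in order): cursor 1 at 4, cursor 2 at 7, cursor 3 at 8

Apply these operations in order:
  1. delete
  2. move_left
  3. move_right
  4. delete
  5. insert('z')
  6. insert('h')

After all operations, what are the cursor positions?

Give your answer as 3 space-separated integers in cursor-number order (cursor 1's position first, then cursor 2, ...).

After op 1 (delete): buffer="ndzgi" (len 5), cursors c1@3 c2@5 c3@5, authorship .....
After op 2 (move_left): buffer="ndzgi" (len 5), cursors c1@2 c2@4 c3@4, authorship .....
After op 3 (move_right): buffer="ndzgi" (len 5), cursors c1@3 c2@5 c3@5, authorship .....
After op 4 (delete): buffer="nd" (len 2), cursors c1@2 c2@2 c3@2, authorship ..
After op 5 (insert('z')): buffer="ndzzz" (len 5), cursors c1@5 c2@5 c3@5, authorship ..123
After op 6 (insert('h')): buffer="ndzzzhhh" (len 8), cursors c1@8 c2@8 c3@8, authorship ..123123

Answer: 8 8 8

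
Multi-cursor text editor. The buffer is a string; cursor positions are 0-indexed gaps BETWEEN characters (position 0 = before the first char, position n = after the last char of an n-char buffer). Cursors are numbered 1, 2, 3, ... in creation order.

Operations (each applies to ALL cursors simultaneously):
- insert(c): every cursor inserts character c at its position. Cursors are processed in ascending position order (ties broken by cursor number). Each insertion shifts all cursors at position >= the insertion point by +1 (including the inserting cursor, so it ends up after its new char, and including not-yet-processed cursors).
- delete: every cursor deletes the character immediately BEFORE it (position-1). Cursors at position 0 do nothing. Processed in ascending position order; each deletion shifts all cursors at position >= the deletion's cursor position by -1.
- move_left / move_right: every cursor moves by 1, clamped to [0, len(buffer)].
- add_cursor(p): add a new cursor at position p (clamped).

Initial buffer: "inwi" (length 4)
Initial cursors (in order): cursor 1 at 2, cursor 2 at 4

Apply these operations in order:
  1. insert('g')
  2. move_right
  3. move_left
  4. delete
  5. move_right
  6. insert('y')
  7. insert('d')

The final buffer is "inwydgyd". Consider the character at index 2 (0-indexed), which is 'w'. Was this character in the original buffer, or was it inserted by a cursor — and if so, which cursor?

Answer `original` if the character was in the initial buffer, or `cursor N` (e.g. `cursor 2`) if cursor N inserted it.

After op 1 (insert('g')): buffer="ingwig" (len 6), cursors c1@3 c2@6, authorship ..1..2
After op 2 (move_right): buffer="ingwig" (len 6), cursors c1@4 c2@6, authorship ..1..2
After op 3 (move_left): buffer="ingwig" (len 6), cursors c1@3 c2@5, authorship ..1..2
After op 4 (delete): buffer="inwg" (len 4), cursors c1@2 c2@3, authorship ...2
After op 5 (move_right): buffer="inwg" (len 4), cursors c1@3 c2@4, authorship ...2
After op 6 (insert('y')): buffer="inwygy" (len 6), cursors c1@4 c2@6, authorship ...122
After op 7 (insert('d')): buffer="inwydgyd" (len 8), cursors c1@5 c2@8, authorship ...11222
Authorship (.=original, N=cursor N): . . . 1 1 2 2 2
Index 2: author = original

Answer: original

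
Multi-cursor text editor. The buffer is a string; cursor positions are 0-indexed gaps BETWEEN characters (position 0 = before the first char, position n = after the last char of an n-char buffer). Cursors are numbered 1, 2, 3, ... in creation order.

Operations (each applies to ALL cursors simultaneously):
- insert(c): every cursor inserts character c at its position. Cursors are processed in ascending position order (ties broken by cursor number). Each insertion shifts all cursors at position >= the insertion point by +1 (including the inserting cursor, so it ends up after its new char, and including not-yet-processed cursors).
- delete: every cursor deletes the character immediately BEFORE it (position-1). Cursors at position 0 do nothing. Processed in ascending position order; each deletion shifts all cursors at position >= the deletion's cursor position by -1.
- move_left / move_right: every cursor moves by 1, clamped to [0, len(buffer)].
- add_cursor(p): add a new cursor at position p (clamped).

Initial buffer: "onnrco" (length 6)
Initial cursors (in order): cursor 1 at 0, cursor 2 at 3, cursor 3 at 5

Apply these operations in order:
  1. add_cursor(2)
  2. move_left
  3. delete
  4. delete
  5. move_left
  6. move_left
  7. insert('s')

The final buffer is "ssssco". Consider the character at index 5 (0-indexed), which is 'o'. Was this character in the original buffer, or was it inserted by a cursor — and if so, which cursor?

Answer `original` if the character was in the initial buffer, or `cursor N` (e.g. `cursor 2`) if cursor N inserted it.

After op 1 (add_cursor(2)): buffer="onnrco" (len 6), cursors c1@0 c4@2 c2@3 c3@5, authorship ......
After op 2 (move_left): buffer="onnrco" (len 6), cursors c1@0 c4@1 c2@2 c3@4, authorship ......
After op 3 (delete): buffer="nco" (len 3), cursors c1@0 c2@0 c4@0 c3@1, authorship ...
After op 4 (delete): buffer="co" (len 2), cursors c1@0 c2@0 c3@0 c4@0, authorship ..
After op 5 (move_left): buffer="co" (len 2), cursors c1@0 c2@0 c3@0 c4@0, authorship ..
After op 6 (move_left): buffer="co" (len 2), cursors c1@0 c2@0 c3@0 c4@0, authorship ..
After op 7 (insert('s')): buffer="ssssco" (len 6), cursors c1@4 c2@4 c3@4 c4@4, authorship 1234..
Authorship (.=original, N=cursor N): 1 2 3 4 . .
Index 5: author = original

Answer: original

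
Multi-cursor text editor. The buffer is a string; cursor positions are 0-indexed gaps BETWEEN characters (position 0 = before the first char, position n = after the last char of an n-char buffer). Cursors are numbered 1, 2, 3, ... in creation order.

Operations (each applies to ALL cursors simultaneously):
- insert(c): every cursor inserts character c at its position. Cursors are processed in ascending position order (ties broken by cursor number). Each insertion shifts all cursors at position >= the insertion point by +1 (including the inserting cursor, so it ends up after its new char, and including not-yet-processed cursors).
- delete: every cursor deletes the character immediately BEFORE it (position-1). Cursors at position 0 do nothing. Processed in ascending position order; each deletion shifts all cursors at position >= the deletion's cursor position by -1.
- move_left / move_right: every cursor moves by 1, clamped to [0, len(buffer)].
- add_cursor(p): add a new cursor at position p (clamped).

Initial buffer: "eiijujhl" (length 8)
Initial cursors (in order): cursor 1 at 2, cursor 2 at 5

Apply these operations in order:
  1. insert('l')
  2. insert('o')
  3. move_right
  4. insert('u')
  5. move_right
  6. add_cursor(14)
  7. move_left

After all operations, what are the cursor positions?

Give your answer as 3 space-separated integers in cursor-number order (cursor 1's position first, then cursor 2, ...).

Answer: 6 12 13

Derivation:
After op 1 (insert('l')): buffer="eilijuljhl" (len 10), cursors c1@3 c2@7, authorship ..1...2...
After op 2 (insert('o')): buffer="eiloijulojhl" (len 12), cursors c1@4 c2@9, authorship ..11...22...
After op 3 (move_right): buffer="eiloijulojhl" (len 12), cursors c1@5 c2@10, authorship ..11...22...
After op 4 (insert('u')): buffer="eiloiujulojuhl" (len 14), cursors c1@6 c2@12, authorship ..11.1..22.2..
After op 5 (move_right): buffer="eiloiujulojuhl" (len 14), cursors c1@7 c2@13, authorship ..11.1..22.2..
After op 6 (add_cursor(14)): buffer="eiloiujulojuhl" (len 14), cursors c1@7 c2@13 c3@14, authorship ..11.1..22.2..
After op 7 (move_left): buffer="eiloiujulojuhl" (len 14), cursors c1@6 c2@12 c3@13, authorship ..11.1..22.2..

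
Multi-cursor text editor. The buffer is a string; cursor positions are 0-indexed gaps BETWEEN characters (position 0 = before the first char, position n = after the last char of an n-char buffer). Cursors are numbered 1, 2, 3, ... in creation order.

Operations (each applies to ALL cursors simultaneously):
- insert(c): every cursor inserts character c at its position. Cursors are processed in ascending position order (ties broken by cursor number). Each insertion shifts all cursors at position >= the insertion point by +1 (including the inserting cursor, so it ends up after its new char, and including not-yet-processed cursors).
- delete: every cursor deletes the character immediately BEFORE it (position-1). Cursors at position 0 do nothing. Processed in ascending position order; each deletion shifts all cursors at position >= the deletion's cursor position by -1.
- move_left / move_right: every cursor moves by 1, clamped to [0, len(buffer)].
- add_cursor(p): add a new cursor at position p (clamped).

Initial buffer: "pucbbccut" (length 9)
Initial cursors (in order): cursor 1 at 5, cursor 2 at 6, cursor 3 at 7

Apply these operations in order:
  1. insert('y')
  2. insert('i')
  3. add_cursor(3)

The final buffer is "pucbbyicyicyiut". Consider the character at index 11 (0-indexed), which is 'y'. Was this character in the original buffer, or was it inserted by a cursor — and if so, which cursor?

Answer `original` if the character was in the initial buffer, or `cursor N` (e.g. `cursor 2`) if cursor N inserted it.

Answer: cursor 3

Derivation:
After op 1 (insert('y')): buffer="pucbbycycyut" (len 12), cursors c1@6 c2@8 c3@10, authorship .....1.2.3..
After op 2 (insert('i')): buffer="pucbbyicyicyiut" (len 15), cursors c1@7 c2@10 c3@13, authorship .....11.22.33..
After op 3 (add_cursor(3)): buffer="pucbbyicyicyiut" (len 15), cursors c4@3 c1@7 c2@10 c3@13, authorship .....11.22.33..
Authorship (.=original, N=cursor N): . . . . . 1 1 . 2 2 . 3 3 . .
Index 11: author = 3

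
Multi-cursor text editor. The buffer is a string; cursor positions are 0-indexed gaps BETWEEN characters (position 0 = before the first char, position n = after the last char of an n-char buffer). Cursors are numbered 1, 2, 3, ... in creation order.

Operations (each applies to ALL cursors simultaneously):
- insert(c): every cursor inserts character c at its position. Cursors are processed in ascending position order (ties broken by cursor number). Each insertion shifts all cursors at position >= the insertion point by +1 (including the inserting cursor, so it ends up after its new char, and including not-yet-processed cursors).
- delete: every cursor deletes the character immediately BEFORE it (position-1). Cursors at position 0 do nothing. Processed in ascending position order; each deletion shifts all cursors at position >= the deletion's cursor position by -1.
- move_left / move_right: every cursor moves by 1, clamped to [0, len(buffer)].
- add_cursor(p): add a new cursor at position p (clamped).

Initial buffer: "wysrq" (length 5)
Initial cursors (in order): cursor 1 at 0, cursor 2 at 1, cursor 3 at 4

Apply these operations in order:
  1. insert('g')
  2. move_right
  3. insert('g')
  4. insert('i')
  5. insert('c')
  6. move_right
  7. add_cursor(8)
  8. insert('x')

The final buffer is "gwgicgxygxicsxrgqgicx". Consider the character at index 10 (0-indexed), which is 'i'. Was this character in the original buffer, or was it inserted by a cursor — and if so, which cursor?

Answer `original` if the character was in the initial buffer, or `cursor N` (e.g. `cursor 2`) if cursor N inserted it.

After op 1 (insert('g')): buffer="gwgysrgq" (len 8), cursors c1@1 c2@3 c3@7, authorship 1.2...3.
After op 2 (move_right): buffer="gwgysrgq" (len 8), cursors c1@2 c2@4 c3@8, authorship 1.2...3.
After op 3 (insert('g')): buffer="gwggygsrgqg" (len 11), cursors c1@3 c2@6 c3@11, authorship 1.12.2..3.3
After op 4 (insert('i')): buffer="gwgigygisrgqgi" (len 14), cursors c1@4 c2@8 c3@14, authorship 1.112.22..3.33
After op 5 (insert('c')): buffer="gwgicgygicsrgqgic" (len 17), cursors c1@5 c2@10 c3@17, authorship 1.1112.222..3.333
After op 6 (move_right): buffer="gwgicgygicsrgqgic" (len 17), cursors c1@6 c2@11 c3@17, authorship 1.1112.222..3.333
After op 7 (add_cursor(8)): buffer="gwgicgygicsrgqgic" (len 17), cursors c1@6 c4@8 c2@11 c3@17, authorship 1.1112.222..3.333
After op 8 (insert('x')): buffer="gwgicgxygxicsxrgqgicx" (len 21), cursors c1@7 c4@10 c2@14 c3@21, authorship 1.11121.2422.2.3.3333
Authorship (.=original, N=cursor N): 1 . 1 1 1 2 1 . 2 4 2 2 . 2 . 3 . 3 3 3 3
Index 10: author = 2

Answer: cursor 2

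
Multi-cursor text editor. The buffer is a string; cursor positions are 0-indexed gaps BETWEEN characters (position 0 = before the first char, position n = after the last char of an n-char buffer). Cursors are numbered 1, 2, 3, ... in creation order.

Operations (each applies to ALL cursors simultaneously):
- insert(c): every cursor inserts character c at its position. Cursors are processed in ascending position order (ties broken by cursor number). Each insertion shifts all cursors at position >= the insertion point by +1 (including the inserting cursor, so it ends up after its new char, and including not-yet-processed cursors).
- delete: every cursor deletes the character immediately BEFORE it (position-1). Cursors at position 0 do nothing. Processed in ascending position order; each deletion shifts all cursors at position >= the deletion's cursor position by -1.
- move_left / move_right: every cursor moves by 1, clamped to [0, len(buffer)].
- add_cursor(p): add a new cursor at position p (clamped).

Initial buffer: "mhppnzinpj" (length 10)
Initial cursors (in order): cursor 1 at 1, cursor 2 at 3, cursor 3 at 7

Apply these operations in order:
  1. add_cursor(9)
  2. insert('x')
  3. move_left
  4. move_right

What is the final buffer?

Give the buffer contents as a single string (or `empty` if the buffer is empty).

After op 1 (add_cursor(9)): buffer="mhppnzinpj" (len 10), cursors c1@1 c2@3 c3@7 c4@9, authorship ..........
After op 2 (insert('x')): buffer="mxhpxpnzixnpxj" (len 14), cursors c1@2 c2@5 c3@10 c4@13, authorship .1..2....3..4.
After op 3 (move_left): buffer="mxhpxpnzixnpxj" (len 14), cursors c1@1 c2@4 c3@9 c4@12, authorship .1..2....3..4.
After op 4 (move_right): buffer="mxhpxpnzixnpxj" (len 14), cursors c1@2 c2@5 c3@10 c4@13, authorship .1..2....3..4.

Answer: mxhpxpnzixnpxj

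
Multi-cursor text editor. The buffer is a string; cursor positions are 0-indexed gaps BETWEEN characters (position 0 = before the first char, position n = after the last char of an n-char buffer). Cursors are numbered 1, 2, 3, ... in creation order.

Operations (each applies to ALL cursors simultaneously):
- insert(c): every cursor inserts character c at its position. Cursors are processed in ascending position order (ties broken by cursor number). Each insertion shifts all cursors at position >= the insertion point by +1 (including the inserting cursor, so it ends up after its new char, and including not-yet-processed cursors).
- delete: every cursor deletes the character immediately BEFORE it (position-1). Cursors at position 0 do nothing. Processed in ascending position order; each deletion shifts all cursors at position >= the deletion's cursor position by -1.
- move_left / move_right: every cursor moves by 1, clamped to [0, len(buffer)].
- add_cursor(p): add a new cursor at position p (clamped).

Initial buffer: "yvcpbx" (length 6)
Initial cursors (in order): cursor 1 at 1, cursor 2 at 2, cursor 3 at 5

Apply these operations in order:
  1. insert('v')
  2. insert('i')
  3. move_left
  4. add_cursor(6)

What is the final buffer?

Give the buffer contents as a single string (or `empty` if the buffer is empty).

Answer: yvivvicpbvix

Derivation:
After op 1 (insert('v')): buffer="yvvvcpbvx" (len 9), cursors c1@2 c2@4 c3@8, authorship .1.2...3.
After op 2 (insert('i')): buffer="yvivvicpbvix" (len 12), cursors c1@3 c2@6 c3@11, authorship .11.22...33.
After op 3 (move_left): buffer="yvivvicpbvix" (len 12), cursors c1@2 c2@5 c3@10, authorship .11.22...33.
After op 4 (add_cursor(6)): buffer="yvivvicpbvix" (len 12), cursors c1@2 c2@5 c4@6 c3@10, authorship .11.22...33.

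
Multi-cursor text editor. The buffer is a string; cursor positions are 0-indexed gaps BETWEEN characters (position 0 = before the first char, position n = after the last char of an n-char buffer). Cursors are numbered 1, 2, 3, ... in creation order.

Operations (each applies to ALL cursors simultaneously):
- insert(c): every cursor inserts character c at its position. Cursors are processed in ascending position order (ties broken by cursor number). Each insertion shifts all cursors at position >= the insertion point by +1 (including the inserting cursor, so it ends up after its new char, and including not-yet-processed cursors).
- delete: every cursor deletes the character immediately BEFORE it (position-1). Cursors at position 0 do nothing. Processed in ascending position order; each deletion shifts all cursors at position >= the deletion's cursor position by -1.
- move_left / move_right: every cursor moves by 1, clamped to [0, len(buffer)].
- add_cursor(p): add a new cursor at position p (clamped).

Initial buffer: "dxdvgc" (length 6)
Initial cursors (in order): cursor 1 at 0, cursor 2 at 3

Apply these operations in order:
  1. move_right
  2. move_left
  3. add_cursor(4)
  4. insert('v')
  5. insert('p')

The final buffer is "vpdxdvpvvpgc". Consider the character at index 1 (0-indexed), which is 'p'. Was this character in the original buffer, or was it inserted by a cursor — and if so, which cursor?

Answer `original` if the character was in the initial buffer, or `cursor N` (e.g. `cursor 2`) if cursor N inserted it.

Answer: cursor 1

Derivation:
After op 1 (move_right): buffer="dxdvgc" (len 6), cursors c1@1 c2@4, authorship ......
After op 2 (move_left): buffer="dxdvgc" (len 6), cursors c1@0 c2@3, authorship ......
After op 3 (add_cursor(4)): buffer="dxdvgc" (len 6), cursors c1@0 c2@3 c3@4, authorship ......
After op 4 (insert('v')): buffer="vdxdvvvgc" (len 9), cursors c1@1 c2@5 c3@7, authorship 1...2.3..
After op 5 (insert('p')): buffer="vpdxdvpvvpgc" (len 12), cursors c1@2 c2@7 c3@10, authorship 11...22.33..
Authorship (.=original, N=cursor N): 1 1 . . . 2 2 . 3 3 . .
Index 1: author = 1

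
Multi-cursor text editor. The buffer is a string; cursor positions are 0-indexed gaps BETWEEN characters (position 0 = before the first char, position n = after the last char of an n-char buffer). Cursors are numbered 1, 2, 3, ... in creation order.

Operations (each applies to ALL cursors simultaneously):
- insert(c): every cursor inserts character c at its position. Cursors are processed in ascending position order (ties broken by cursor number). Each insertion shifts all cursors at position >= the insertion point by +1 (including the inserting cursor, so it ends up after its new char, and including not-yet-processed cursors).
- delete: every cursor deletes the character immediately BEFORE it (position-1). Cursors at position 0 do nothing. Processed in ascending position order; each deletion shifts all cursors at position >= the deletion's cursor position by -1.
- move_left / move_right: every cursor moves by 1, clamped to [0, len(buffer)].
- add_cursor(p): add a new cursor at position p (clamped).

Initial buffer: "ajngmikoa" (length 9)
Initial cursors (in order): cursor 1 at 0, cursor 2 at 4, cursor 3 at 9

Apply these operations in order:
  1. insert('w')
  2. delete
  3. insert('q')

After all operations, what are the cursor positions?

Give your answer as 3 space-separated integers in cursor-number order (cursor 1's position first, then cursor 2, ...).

After op 1 (insert('w')): buffer="wajngwmikoaw" (len 12), cursors c1@1 c2@6 c3@12, authorship 1....2.....3
After op 2 (delete): buffer="ajngmikoa" (len 9), cursors c1@0 c2@4 c3@9, authorship .........
After op 3 (insert('q')): buffer="qajngqmikoaq" (len 12), cursors c1@1 c2@6 c3@12, authorship 1....2.....3

Answer: 1 6 12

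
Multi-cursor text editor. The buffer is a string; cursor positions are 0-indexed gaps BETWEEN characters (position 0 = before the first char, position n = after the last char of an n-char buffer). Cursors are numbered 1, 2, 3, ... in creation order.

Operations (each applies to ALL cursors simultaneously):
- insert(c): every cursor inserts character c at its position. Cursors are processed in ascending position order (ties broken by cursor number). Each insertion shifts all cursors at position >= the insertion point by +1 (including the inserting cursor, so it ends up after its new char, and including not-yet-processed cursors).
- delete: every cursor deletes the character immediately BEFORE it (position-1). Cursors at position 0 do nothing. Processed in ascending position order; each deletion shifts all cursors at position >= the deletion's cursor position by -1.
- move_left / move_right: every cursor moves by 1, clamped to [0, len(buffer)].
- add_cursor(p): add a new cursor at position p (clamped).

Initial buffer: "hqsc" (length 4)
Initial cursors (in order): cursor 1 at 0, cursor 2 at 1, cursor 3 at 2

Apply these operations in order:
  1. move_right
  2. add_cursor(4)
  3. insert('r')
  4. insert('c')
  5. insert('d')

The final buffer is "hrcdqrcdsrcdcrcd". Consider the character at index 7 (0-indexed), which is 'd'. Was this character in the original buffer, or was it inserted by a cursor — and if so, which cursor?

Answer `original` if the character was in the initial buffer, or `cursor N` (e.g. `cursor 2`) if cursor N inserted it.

After op 1 (move_right): buffer="hqsc" (len 4), cursors c1@1 c2@2 c3@3, authorship ....
After op 2 (add_cursor(4)): buffer="hqsc" (len 4), cursors c1@1 c2@2 c3@3 c4@4, authorship ....
After op 3 (insert('r')): buffer="hrqrsrcr" (len 8), cursors c1@2 c2@4 c3@6 c4@8, authorship .1.2.3.4
After op 4 (insert('c')): buffer="hrcqrcsrccrc" (len 12), cursors c1@3 c2@6 c3@9 c4@12, authorship .11.22.33.44
After op 5 (insert('d')): buffer="hrcdqrcdsrcdcrcd" (len 16), cursors c1@4 c2@8 c3@12 c4@16, authorship .111.222.333.444
Authorship (.=original, N=cursor N): . 1 1 1 . 2 2 2 . 3 3 3 . 4 4 4
Index 7: author = 2

Answer: cursor 2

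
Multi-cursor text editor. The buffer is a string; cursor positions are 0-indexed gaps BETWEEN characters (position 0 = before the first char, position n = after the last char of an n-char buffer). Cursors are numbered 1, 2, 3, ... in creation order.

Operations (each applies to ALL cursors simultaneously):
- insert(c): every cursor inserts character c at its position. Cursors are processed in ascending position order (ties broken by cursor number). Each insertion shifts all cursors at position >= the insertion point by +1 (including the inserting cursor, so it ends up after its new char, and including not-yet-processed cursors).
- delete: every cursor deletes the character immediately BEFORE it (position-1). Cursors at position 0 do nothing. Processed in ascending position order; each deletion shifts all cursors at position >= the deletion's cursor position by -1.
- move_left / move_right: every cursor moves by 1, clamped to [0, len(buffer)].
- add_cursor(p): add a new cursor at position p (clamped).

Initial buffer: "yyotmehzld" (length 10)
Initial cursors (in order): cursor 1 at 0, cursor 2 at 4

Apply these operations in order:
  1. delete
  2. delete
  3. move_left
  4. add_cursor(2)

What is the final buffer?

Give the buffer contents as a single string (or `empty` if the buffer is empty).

After op 1 (delete): buffer="yyomehzld" (len 9), cursors c1@0 c2@3, authorship .........
After op 2 (delete): buffer="yymehzld" (len 8), cursors c1@0 c2@2, authorship ........
After op 3 (move_left): buffer="yymehzld" (len 8), cursors c1@0 c2@1, authorship ........
After op 4 (add_cursor(2)): buffer="yymehzld" (len 8), cursors c1@0 c2@1 c3@2, authorship ........

Answer: yymehzld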